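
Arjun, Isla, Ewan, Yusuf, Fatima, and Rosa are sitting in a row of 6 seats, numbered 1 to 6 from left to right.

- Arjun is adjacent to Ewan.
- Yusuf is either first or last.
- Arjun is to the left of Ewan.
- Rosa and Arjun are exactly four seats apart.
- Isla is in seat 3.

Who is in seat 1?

Arjun

With clues 1–3, Ewan is ruled out for seat 1.
With clues 1–4, Fatima, Isla, and Rosa are ruled out for seat 1.
With clues 1–5, Yusuf is ruled out for seat 1.
So seat 1 is Arjun.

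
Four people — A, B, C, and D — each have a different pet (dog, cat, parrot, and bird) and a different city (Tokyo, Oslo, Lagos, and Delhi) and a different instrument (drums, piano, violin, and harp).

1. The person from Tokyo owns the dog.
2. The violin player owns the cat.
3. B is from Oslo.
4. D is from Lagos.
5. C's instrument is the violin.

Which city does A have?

With clues 1–3, Oslo is impossible for A's city.
With clues 1–4, Lagos is impossible for A's city.
With clues 1–5, Delhi is impossible for A's city.
That leaves Tokyo.

Tokyo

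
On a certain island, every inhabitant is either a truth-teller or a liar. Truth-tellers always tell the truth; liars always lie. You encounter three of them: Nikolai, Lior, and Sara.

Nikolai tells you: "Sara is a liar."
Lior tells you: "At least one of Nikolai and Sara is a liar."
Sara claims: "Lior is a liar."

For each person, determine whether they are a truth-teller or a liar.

Consider Nikolai. Suppose Nikolai is a liar.
Then no assignment of the remaining roles makes every statement match its speaker's type — contradiction.
So Nikolai is a truth-teller.
Consider Lior. Suppose Lior is a liar.
Then no assignment of the remaining roles makes every statement match its speaker's type — contradiction.
So Lior is a truth-teller.
With that fixed, Sara's statement is false, so Sara is a liar.

Nikolai: truth-teller, Lior: truth-teller, Sara: liar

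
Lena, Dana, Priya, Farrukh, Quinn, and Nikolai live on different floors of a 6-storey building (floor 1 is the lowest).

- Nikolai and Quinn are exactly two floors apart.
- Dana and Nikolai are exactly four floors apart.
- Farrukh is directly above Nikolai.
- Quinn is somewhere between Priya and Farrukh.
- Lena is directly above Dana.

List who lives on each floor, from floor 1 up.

Nikolai, Farrukh, Quinn, Priya, Dana, Lena

From clues 1–2: Quinn is in {3,4}.
From clues 1–5: Nikolai → floor 1, Farrukh → floor 2, Quinn → floor 3, Priya → floor 4, Dana → floor 5, Lena → floor 6.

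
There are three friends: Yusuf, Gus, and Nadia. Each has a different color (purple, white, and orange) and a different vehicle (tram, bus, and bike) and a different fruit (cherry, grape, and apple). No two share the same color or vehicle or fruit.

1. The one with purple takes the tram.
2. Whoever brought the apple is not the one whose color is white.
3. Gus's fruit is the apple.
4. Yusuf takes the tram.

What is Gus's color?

orange

With clues 1–3, white is impossible for Gus's color.
With clues 1–4, purple is impossible for Gus's color.
That leaves orange.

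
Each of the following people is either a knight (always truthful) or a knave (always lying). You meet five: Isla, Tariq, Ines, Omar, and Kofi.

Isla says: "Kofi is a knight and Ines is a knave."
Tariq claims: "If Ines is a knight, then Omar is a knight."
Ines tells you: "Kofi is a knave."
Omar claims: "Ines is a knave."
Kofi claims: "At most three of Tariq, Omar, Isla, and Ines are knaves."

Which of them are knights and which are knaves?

Isla: knight, Tariq: knight, Ines: knave, Omar: knight, Kofi: knight

Consider Isla. Suppose Isla is a knave.
Then no assignment of the remaining roles makes every statement match its speaker's type — contradiction.
So Isla is a knight.
With that fixed, Kofi's statement is true, so Kofi is a knight.
With that fixed, Ines's statement is false, so Ines is a knave.
With that fixed, Omar's statement is true, so Omar is a knight.
With that fixed, Tariq's statement is true, so Tariq is a knight.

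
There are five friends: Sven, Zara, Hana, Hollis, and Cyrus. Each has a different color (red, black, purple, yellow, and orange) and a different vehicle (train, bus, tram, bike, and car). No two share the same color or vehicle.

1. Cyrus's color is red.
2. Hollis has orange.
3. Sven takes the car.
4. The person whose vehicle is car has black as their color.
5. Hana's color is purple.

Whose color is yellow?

Clue 1 rules out Cyrus for the one with color yellow.
With clues 1–2, Hollis is impossible for the one with color yellow.
With clues 1–4, Sven is impossible for the one with color yellow.
With clues 1–5, Hana is impossible for the one with color yellow.
That leaves Zara.

Zara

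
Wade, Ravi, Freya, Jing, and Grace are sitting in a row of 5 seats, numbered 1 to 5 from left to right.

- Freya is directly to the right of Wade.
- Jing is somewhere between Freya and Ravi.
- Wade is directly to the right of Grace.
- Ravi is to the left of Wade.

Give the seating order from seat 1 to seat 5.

Ravi, Jing, Grace, Wade, Freya

From clue 1: Wade is in {1,2,3,4}.
From clues 1–2: Jing is in {2,3,4}.
From clues 1–3: Wade is in {2,4}.
From clues 1–4: Ravi → seat 1, Jing → seat 2, Grace → seat 3, Wade → seat 4, Freya → seat 5.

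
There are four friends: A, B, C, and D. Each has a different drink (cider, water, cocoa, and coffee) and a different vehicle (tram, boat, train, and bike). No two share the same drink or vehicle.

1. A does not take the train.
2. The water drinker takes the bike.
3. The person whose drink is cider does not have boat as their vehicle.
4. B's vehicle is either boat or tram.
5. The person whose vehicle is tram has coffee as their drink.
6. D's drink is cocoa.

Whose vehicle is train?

C

Clue 1 rules out A for the one with vehicle train.
With clues 1–4, B is impossible for the one with vehicle train.
With clues 1–6, D is impossible for the one with vehicle train.
That leaves C.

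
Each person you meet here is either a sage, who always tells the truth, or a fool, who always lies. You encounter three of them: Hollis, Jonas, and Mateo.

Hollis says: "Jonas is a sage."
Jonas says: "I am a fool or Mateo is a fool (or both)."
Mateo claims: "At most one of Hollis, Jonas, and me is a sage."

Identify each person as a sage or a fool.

Consider Hollis. Suppose Hollis is a fool.
Then no assignment of the remaining roles makes every statement match its speaker's type — contradiction.
So Hollis is a sage.
Consider Jonas. Suppose Jonas is a fool.
Then Hollis's statement comes out false, contradicting Hollis being a sage.
So Jonas is a sage.
With that fixed, Mateo's statement is false, so Mateo is a fool.

Hollis: sage, Jonas: sage, Mateo: fool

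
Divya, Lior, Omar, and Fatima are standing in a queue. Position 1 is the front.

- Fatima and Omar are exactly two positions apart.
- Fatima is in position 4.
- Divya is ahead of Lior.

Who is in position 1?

With clues 1–2, Fatima and Omar are ruled out for position 1.
With clues 1–3, Lior is ruled out for position 1.
So position 1 is Divya.

Divya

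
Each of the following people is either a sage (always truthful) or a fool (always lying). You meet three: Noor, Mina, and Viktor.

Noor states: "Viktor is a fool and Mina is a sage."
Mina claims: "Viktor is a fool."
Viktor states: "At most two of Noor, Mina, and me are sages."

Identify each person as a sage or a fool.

Noor: fool, Mina: fool, Viktor: sage

Consider Noor. Suppose Noor is a sage.
Then no assignment of the remaining roles makes every statement match its speaker's type — contradiction.
So Noor is a fool.
With that fixed, Viktor's statement is true, so Viktor is a sage.
With that fixed, Mina's statement is false, so Mina is a fool.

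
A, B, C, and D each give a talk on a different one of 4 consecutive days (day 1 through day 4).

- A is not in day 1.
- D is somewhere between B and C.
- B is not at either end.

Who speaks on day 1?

C

With clue 1, A is ruled out for day 1.
With clues 1–2, D is ruled out for day 1.
With clues 1–3, B is ruled out for day 1.
So day 1 is C.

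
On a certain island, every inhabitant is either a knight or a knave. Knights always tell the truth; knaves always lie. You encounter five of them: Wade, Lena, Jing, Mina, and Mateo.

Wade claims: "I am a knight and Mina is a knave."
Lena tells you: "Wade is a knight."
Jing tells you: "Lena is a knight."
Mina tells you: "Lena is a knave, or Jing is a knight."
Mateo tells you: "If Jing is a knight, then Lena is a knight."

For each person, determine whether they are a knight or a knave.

Wade: knave, Lena: knave, Jing: knave, Mina: knight, Mateo: knight

Consider Wade. Suppose Wade is a knight.
Then no assignment of the remaining roles makes every statement match its speaker's type — contradiction.
So Wade is a knave.
With that fixed, Lena's statement is false, so Lena is a knave.
With that fixed, Jing's statement is false, so Jing is a knave.
With that fixed, Mina's statement is true, so Mina is a knight.
With that fixed, Mateo's statement is true, so Mateo is a knight.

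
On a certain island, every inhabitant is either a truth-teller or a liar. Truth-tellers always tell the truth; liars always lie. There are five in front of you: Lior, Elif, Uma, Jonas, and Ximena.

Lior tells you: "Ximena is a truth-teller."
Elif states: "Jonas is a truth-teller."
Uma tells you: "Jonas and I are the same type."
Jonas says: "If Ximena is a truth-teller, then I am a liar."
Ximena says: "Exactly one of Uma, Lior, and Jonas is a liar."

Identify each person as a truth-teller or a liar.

Lior: liar, Elif: truth-teller, Uma: liar, Jonas: truth-teller, Ximena: liar

Consider Lior. Suppose Lior is a truth-teller.
Then no assignment of the remaining roles makes every statement match its speaker's type — contradiction.
So Lior is a liar.
Consider Elif. Suppose Elif is a liar.
Then no assignment of the remaining roles makes every statement match its speaker's type — contradiction.
So Elif is a truth-teller.
Consider Uma. Suppose Uma is a truth-teller.
Then no assignment of the remaining roles makes every statement match its speaker's type — contradiction.
So Uma is a liar.
With that fixed, Ximena's statement is false, so Ximena is a liar.
With that fixed, Jonas's statement is true, so Jonas is a truth-teller.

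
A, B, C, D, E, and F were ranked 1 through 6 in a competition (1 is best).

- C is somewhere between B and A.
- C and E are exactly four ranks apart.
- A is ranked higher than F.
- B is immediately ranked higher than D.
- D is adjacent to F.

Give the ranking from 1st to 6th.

A, C, B, D, F, E

From clue 1: C is in {2,3,4,5}.
From clues 1–2: C is in {2,5}.
From clues 1–4: A → rank 1, C → rank 2, E → rank 6.
From clues 1–5: B → rank 3, D → rank 4, F → rank 5.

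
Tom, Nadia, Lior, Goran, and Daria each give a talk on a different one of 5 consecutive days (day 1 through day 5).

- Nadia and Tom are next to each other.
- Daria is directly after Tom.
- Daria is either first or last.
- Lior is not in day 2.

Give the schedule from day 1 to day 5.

From clues 1–2: Tom is in {2,3,4}.
From clues 1–3: Nadia → day 3, Tom → day 4, Daria → day 5.
From clues 1–4: Lior → day 1, Goran → day 2.

Lior, Goran, Nadia, Tom, Daria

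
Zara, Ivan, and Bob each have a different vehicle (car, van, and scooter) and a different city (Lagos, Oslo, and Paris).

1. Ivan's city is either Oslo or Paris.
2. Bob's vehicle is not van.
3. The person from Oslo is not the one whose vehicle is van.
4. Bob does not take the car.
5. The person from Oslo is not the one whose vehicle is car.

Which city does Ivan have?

Clue 1 rules out Lagos for Ivan's city.
With clues 1–5, Oslo is impossible for Ivan's city.
That leaves Paris.

Paris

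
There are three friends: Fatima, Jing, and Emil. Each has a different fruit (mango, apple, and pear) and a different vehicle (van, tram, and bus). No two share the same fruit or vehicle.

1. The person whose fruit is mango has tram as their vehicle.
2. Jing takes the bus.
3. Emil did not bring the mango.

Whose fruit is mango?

Fatima

With clues 1–2, Jing is impossible for the one with fruit mango.
With clues 1–3, Emil is impossible for the one with fruit mango.
That leaves Fatima.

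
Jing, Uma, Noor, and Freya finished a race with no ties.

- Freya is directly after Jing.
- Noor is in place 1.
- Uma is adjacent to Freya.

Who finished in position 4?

With clue 1, Jing is ruled out for place 4.
With clues 1–2, Noor is ruled out for place 4.
With clues 1–3, Freya is ruled out for place 4.
So place 4 is Uma.

Uma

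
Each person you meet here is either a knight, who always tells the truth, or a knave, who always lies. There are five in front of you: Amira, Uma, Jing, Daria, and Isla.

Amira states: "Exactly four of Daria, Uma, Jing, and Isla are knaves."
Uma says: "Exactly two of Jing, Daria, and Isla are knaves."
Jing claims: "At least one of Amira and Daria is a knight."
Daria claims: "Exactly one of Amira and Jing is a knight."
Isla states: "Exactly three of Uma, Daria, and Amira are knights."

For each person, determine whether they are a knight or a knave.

Amira: knave, Uma: knave, Jing: knight, Daria: knight, Isla: knave

Consider Amira. Suppose Amira is a knight.
Then no assignment of the remaining roles makes every statement match its speaker's type — contradiction.
So Amira is a knave.
With that fixed, Isla's statement is false, so Isla is a knave.
Consider Uma. Suppose Uma is a knight.
Then no assignment of the remaining roles makes every statement match its speaker's type — contradiction.
So Uma is a knave.
Consider Jing. Suppose Jing is a knave.
Then no assignment of the remaining roles makes every statement match its speaker's type — contradiction.
So Jing is a knight.
With that fixed, Daria's statement is true, so Daria is a knight.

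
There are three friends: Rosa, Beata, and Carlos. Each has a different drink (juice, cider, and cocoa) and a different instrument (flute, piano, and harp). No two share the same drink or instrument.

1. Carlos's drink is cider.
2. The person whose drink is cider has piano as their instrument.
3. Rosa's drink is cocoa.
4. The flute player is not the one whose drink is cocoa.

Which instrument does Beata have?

flute

With clues 1–2, piano is impossible for Beata's instrument.
With clues 1–4, harp is impossible for Beata's instrument.
That leaves flute.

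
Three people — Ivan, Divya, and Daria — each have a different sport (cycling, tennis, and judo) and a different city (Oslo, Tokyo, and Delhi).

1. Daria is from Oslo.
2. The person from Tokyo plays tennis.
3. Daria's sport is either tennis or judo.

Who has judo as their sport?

With clues 1–3, Divya and Ivan are impossible for the one with sport judo.
That leaves Daria.

Daria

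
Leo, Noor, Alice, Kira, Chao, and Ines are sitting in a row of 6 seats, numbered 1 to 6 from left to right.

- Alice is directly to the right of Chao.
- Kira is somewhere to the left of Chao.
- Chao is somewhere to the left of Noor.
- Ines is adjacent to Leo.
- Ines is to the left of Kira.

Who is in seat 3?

With clues 1–3, Noor is ruled out for seat 3.
With clues 1–4, Chao is ruled out for seat 3.
With clues 1–5, Alice, Ines, and Leo are ruled out for seat 3.
So seat 3 is Kira.

Kira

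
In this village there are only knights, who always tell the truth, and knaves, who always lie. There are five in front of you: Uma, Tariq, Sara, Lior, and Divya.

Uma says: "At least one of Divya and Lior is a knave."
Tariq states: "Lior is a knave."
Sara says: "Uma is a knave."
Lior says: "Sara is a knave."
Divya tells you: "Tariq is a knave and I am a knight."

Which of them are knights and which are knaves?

Uma: knight, Tariq: knave, Sara: knave, Lior: knight, Divya: knave

Consider Uma. Suppose Uma is a knave.
Then no assignment of the remaining roles makes every statement match its speaker's type — contradiction.
So Uma is a knight.
With that fixed, Sara's statement is false, so Sara is a knave.
With that fixed, Lior's statement is true, so Lior is a knight.
With that fixed, Tariq's statement is false, so Tariq is a knave.
Consider Divya. Suppose Divya is a knight.
Then Uma's statement comes out false, contradicting Uma being a knight.
So Divya is a knave.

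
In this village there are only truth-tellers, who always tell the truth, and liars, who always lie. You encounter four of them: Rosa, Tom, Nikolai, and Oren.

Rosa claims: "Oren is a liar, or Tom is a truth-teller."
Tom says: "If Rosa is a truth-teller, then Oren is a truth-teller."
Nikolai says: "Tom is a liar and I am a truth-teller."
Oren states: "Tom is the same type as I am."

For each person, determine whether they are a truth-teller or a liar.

Consider Rosa. Suppose Rosa is a liar.
Then no assignment of the remaining roles makes every statement match its speaker's type — contradiction.
So Rosa is a truth-teller.
Consider Tom. Suppose Tom is a liar.
Then whichever role Oren has, Oren's statement has the wrong truth value — contradiction.
So Tom is a truth-teller.
With that fixed, Nikolai's statement is false, so Nikolai is a liar.
Consider Oren. Suppose Oren is a liar.
Then Tom's statement comes out false, contradicting Tom being a truth-teller.
So Oren is a truth-teller.

Rosa: truth-teller, Tom: truth-teller, Nikolai: liar, Oren: truth-teller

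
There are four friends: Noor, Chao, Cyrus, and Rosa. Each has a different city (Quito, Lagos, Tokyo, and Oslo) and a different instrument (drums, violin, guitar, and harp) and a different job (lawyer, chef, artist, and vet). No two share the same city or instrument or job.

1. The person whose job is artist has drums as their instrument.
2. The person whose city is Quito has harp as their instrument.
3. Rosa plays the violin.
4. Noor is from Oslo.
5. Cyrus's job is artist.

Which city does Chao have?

Quito

With clues 1–4, Oslo is impossible for Chao's city.
With clues 1–5, Lagos and Tokyo are impossible for Chao's city.
That leaves Quito.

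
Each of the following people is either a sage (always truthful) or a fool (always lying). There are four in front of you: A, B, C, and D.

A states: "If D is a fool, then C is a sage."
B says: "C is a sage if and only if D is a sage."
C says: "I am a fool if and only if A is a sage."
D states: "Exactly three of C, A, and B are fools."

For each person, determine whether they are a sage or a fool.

Consider A. Suppose A is a sage.
Then whichever role C has, C's statement has the wrong truth value — contradiction.
So A is a fool.
Consider B. Suppose B is a fool.
Then no assignment of the remaining roles makes every statement match its speaker's type — contradiction.
So B is a sage.
With that fixed, D's statement is false, so D is a fool.
Consider C. Suppose C is a sage.
Then A's statement comes out true, contradicting A being a fool.
So C is a fool.

A: fool, B: sage, C: fool, D: fool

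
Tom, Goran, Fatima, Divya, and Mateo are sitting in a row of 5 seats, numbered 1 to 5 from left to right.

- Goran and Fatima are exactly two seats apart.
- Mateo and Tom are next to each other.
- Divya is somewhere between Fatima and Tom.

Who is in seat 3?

With clues 1–2, Divya, Mateo, and Tom are ruled out for seat 3.
With clues 1–3, Fatima is ruled out for seat 3.
So seat 3 is Goran.

Goran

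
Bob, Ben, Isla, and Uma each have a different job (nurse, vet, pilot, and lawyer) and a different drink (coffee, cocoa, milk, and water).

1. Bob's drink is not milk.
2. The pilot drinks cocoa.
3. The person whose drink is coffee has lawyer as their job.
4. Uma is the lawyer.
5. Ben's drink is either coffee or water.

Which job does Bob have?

With clues 1–4, lawyer is impossible for Bob's job.
With clues 1–5, nurse and vet are impossible for Bob's job.
That leaves pilot.

pilot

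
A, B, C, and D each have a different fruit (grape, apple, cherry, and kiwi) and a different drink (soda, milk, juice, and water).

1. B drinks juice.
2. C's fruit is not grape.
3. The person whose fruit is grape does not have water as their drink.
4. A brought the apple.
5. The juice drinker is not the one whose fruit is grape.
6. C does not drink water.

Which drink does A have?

Clue 1 rules out juice for A's drink.
With clues 1–6, milk and soda are impossible for A's drink.
That leaves water.

water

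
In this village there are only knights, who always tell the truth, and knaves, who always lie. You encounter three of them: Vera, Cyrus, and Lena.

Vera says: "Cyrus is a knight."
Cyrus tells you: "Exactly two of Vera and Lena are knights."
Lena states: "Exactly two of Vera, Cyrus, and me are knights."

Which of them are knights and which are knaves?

Consider Vera. Suppose Vera is a knight.
Then no assignment of the remaining roles makes every statement match its speaker's type — contradiction.
So Vera is a knave.
With that fixed, Cyrus's statement is false, so Cyrus is a knave.
With that fixed, Lena's statement is false, so Lena is a knave.

Vera: knave, Cyrus: knave, Lena: knave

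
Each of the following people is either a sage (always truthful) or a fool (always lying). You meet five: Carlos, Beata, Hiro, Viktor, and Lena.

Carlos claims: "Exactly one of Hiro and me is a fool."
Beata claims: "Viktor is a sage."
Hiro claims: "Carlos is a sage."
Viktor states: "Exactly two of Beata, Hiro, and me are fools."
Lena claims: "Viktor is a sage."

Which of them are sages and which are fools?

Carlos: fool, Beata: fool, Hiro: fool, Viktor: fool, Lena: fool

Consider Carlos. Suppose Carlos is a sage.
Then no assignment of the remaining roles makes every statement match its speaker's type — contradiction.
So Carlos is a fool.
With that fixed, Hiro's statement is false, so Hiro is a fool.
Consider Beata. Suppose Beata is a sage.
Then whichever role Viktor has, Viktor's statement has the wrong truth value — contradiction.
So Beata is a fool.
Consider Viktor. Suppose Viktor is a sage.
Then Beata's statement comes out true, contradicting Beata being a fool.
So Viktor is a fool.
With that fixed, Lena's statement is false, so Lena is a fool.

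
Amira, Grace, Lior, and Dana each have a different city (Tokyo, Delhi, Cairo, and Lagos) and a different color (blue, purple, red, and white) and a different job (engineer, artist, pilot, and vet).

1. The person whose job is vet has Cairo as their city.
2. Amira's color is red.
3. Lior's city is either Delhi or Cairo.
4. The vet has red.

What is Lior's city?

Delhi

With clues 1–3, Lagos and Tokyo are impossible for Lior's city.
With clues 1–4, Cairo is impossible for Lior's city.
That leaves Delhi.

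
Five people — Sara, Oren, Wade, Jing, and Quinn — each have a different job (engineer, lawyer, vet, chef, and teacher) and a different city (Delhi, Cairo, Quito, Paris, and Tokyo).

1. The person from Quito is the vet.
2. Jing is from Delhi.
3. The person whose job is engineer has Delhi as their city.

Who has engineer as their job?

With clues 1–3, Oren, Quinn, Sara, and Wade are impossible for the one with job engineer.
That leaves Jing.

Jing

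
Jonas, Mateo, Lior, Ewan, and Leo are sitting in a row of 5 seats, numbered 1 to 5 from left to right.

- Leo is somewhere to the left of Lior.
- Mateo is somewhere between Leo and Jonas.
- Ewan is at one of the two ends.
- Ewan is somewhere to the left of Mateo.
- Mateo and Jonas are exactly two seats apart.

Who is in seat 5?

Jonas

With clue 1, Leo is ruled out for seat 5.
With clues 1–2, Mateo is ruled out for seat 5.
With clues 1–4, Ewan is ruled out for seat 5.
With clues 1–5, Lior is ruled out for seat 5.
So seat 5 is Jonas.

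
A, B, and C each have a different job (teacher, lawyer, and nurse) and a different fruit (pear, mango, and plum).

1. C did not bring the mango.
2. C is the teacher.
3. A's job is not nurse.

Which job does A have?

With clues 1–2, teacher is impossible for A's job.
With clues 1–3, nurse is impossible for A's job.
That leaves lawyer.

lawyer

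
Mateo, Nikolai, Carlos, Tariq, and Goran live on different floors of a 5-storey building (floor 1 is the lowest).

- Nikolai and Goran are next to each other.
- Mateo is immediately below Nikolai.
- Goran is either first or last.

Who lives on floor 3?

Mateo

With clues 1–2, Carlos and Tariq are ruled out for floor 3.
With clues 1–3, Goran and Nikolai are ruled out for floor 3.
So floor 3 is Mateo.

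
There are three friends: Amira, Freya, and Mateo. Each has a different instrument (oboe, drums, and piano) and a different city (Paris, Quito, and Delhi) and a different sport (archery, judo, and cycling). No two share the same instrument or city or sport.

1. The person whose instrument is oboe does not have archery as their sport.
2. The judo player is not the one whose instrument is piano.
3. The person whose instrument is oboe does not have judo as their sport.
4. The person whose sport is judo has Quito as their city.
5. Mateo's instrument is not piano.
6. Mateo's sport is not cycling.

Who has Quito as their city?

Mateo

With clues 1–6, Amira and Freya are impossible for the one with city Quito.
That leaves Mateo.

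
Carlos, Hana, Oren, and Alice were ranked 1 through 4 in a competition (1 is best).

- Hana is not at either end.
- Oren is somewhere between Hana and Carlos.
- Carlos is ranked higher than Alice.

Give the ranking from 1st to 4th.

From clue 1: Hana is in {2,3}.
From clues 1–2: Carlos is in {1,4}.
From clues 1–3: Carlos → rank 1, Oren → rank 2, Hana → rank 3, Alice → rank 4.

Carlos, Oren, Hana, Alice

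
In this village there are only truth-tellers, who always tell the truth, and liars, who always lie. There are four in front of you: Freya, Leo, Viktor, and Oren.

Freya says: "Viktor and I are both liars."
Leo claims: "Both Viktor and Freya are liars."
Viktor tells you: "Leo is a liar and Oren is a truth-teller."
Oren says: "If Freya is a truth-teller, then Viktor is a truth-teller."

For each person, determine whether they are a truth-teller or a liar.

Consider Freya. Suppose Freya is a truth-teller.
Then Freya's own statement would have to be true, but it can't be — contradiction.
So Freya is a liar.
With that fixed, Oren's statement is true, so Oren is a truth-teller.
Consider Leo. Suppose Leo is a truth-teller.
Then no assignment of the remaining roles makes every statement match its speaker's type — contradiction.
So Leo is a liar.
With that fixed, Viktor's statement is true, so Viktor is a truth-teller.

Freya: liar, Leo: liar, Viktor: truth-teller, Oren: truth-teller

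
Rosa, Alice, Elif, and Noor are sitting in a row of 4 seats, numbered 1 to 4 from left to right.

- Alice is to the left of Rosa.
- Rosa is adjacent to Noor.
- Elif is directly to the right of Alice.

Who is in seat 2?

Elif

With clues 1–3, Alice, Noor, and Rosa are ruled out for seat 2.
So seat 2 is Elif.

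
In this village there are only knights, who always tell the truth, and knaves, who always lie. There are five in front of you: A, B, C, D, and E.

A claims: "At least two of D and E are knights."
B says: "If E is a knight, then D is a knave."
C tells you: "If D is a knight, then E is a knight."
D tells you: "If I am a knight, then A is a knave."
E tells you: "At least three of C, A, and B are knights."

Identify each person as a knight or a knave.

A: knave, B: knight, C: knave, D: knight, E: knave

Consider A. Suppose A is a knight.
Then whichever role D has, D's statement has the wrong truth value — contradiction.
So A is a knave.
With that fixed, D's statement is true, so D is a knight.
With that fixed, E's statement is false, so E is a knave.
With that fixed, B's statement is true, so B is a knight.
With that fixed, C's statement is false, so C is a knave.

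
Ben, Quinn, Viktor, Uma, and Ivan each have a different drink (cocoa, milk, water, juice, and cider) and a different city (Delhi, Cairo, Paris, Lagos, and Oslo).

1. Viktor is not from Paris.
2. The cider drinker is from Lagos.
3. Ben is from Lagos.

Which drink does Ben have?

cider

With clues 1–3, cocoa, juice, milk, and water are impossible for Ben's drink.
That leaves cider.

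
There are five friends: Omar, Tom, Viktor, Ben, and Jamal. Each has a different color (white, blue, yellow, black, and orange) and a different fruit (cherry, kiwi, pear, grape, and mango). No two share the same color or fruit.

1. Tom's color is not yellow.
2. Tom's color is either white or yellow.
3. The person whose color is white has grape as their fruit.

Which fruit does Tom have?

grape

With clues 1–3, cherry, kiwi, mango, and pear are impossible for Tom's fruit.
That leaves grape.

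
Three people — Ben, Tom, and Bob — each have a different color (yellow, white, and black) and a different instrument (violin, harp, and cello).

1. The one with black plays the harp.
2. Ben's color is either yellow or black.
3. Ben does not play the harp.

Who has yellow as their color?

Ben

With clues 1–3, Bob and Tom are impossible for the one with color yellow.
That leaves Ben.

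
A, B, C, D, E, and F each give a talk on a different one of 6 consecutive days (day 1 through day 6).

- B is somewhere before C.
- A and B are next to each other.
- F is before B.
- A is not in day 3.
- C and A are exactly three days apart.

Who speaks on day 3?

With clues 1–3, C is ruled out for day 3.
With clues 1–4, A is ruled out for day 3.
With clues 1–5, D, E, and F are ruled out for day 3.
So day 3 is B.

B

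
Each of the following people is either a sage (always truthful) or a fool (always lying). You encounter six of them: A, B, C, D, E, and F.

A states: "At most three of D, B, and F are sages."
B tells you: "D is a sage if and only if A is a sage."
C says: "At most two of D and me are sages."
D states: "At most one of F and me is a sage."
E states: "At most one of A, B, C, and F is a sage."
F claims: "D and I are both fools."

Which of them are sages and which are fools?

Regardless of anyone's role, A's statement is true, so A is a sage.
With that fixed, C's statement is true, so C is a sage.
With that fixed, E's statement is false, so E is a fool.
Consider B. Suppose B is a fool.
Then no assignment of the remaining roles makes every statement match its speaker's type — contradiction.
So B is a sage.
Consider D. Suppose D is a fool.
Then B's statement comes out false, contradicting B being a sage.
So D is a sage.
With that fixed, F's statement is false, so F is a fool.

A: sage, B: sage, C: sage, D: sage, E: fool, F: fool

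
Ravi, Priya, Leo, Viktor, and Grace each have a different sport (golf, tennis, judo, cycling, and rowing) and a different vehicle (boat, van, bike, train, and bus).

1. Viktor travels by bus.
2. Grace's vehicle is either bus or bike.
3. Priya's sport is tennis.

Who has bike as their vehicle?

Clue 1 rules out Viktor for the one with vehicle bike.
With clues 1–2, Leo, Priya, and Ravi are impossible for the one with vehicle bike.
That leaves Grace.

Grace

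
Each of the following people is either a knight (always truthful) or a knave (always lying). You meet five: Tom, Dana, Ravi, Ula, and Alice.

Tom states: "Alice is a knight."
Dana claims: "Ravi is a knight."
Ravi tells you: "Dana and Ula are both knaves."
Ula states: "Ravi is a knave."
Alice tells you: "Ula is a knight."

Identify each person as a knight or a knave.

Consider Tom. Suppose Tom is a knave.
Then no assignment of the remaining roles makes every statement match its speaker's type — contradiction.
So Tom is a knight.
Consider Dana. Suppose Dana is a knight.
Then no assignment of the remaining roles makes every statement match its speaker's type — contradiction.
So Dana is a knave.
Consider Ravi. Suppose Ravi is a knight.
Then Dana's statement comes out true, contradicting Dana being a knave.
So Ravi is a knave.
With that fixed, Ula's statement is true, so Ula is a knight.
With that fixed, Alice's statement is true, so Alice is a knight.

Tom: knight, Dana: knave, Ravi: knave, Ula: knight, Alice: knight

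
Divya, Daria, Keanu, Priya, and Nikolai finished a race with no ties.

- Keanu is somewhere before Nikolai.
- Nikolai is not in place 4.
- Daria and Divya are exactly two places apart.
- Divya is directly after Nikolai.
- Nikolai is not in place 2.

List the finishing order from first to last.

From clue 1: Keanu is in {1,2,3,4}.
From clues 1–2: Nikolai is in {2,3,5}.
From clues 1–4: Keanu → place 1.
From clues 1–5: Daria → place 2, Nikolai → place 3, Divya → place 4, Priya → place 5.

Keanu, Daria, Nikolai, Divya, Priya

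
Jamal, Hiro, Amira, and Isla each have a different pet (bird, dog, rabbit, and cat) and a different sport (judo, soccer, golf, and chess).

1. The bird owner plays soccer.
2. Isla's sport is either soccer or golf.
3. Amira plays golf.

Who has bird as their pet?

Isla

With clues 1–3, Amira, Hiro, and Jamal are impossible for the one with pet bird.
That leaves Isla.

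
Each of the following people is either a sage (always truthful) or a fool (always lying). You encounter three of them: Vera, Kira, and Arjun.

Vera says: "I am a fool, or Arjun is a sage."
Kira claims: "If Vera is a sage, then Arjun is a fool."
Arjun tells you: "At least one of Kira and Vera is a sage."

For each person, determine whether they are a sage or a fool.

Vera: sage, Kira: fool, Arjun: sage

Consider Vera. Suppose Vera is a fool.
Then Vera's own statement would have to be false, but it can't be — contradiction.
So Vera is a sage.
With that fixed, Arjun's statement is true, so Arjun is a sage.
With that fixed, Kira's statement is false, so Kira is a fool.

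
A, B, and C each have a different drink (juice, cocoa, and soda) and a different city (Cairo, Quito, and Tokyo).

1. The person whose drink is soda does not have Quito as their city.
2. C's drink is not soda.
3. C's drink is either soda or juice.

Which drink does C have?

juice

With clues 1–2, soda is impossible for C's drink.
With clues 1–3, cocoa is impossible for C's drink.
That leaves juice.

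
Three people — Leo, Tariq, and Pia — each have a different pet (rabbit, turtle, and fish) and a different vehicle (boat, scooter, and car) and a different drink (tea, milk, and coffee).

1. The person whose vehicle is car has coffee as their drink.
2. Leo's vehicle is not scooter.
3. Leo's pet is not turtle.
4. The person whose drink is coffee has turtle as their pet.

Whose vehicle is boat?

With clues 1–4, Pia and Tariq are impossible for the one with vehicle boat.
That leaves Leo.

Leo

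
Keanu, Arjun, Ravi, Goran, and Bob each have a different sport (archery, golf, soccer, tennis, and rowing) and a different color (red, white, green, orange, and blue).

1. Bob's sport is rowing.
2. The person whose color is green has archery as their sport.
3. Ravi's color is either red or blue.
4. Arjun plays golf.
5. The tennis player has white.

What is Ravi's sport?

Clue 1 rules out rowing for Ravi's sport.
With clues 1–3, archery is impossible for Ravi's sport.
With clues 1–4, golf is impossible for Ravi's sport.
With clues 1–5, tennis is impossible for Ravi's sport.
That leaves soccer.

soccer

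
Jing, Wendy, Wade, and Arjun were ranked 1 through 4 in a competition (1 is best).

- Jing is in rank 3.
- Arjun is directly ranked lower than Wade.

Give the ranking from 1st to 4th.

From clue 1: Jing → rank 3.
From clues 1–2: Wade → rank 1, Arjun → rank 2, Wendy → rank 4.

Wade, Arjun, Jing, Wendy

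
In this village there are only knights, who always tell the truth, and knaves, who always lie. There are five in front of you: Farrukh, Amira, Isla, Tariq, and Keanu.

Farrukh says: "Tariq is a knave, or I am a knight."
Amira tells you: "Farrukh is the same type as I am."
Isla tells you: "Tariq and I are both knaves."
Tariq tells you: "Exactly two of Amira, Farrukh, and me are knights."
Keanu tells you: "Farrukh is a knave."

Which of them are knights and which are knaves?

Consider Farrukh. Suppose Farrukh is a knave.
Then whichever role Amira has, Amira's statement has the wrong truth value — contradiction.
So Farrukh is a knight.
With that fixed, Keanu's statement is false, so Keanu is a knave.
Consider Amira. Suppose Amira is a knight.
Then whichever role Tariq has, Tariq's statement has the wrong truth value — contradiction.
So Amira is a knave.
Consider Isla. Suppose Isla is a knight.
Then Isla's own statement would have to be true, but it can't be — contradiction.
So Isla is a knave.
Consider Tariq. Suppose Tariq is a knave.
Then Isla's statement comes out true, contradicting Isla being a knave.
So Tariq is a knight.

Farrukh: knight, Amira: knave, Isla: knave, Tariq: knight, Keanu: knave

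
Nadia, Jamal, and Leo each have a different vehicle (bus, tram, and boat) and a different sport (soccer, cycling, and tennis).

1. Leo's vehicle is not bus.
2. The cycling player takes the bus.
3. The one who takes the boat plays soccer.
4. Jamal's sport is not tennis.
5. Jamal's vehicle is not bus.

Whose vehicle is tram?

Leo

With clues 1–4, Jamal is impossible for the one with vehicle tram.
With clues 1–5, Nadia is impossible for the one with vehicle tram.
That leaves Leo.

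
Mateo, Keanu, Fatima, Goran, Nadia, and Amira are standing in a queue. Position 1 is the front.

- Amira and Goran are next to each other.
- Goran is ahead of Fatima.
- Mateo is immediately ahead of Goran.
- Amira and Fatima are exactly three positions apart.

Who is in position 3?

Amira

With clues 1–3, Fatima, Keanu, and Nadia are ruled out for position 3.
With clues 1–4, Goran and Mateo are ruled out for position 3.
So position 3 is Amira.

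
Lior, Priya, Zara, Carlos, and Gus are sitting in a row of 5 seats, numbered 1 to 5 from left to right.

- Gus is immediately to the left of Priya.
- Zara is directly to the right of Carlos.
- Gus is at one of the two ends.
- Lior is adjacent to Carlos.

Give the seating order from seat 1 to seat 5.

Gus, Priya, Lior, Carlos, Zara

From clue 1: Priya is in {2,3,4,5}.
From clues 1–2: Lior is in {1,3,5}.
From clues 1–3: Gus → seat 1, Priya → seat 2.
From clues 1–4: Lior → seat 3, Carlos → seat 4, Zara → seat 5.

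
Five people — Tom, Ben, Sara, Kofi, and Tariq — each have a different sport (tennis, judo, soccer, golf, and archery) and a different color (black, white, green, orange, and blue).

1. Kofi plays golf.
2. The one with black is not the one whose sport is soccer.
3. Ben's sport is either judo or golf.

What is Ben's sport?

Clue 1 rules out golf for Ben's sport.
With clues 1–3, archery, soccer, and tennis are impossible for Ben's sport.
That leaves judo.

judo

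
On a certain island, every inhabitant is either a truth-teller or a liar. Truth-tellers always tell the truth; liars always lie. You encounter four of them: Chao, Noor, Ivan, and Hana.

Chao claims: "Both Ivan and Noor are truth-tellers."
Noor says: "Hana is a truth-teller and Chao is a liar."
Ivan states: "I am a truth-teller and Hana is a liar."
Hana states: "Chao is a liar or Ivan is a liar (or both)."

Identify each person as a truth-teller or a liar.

Chao: liar, Noor: truth-teller, Ivan: liar, Hana: truth-teller

Consider Chao. Suppose Chao is a truth-teller.
Then no assignment of the remaining roles makes every statement match its speaker's type — contradiction.
So Chao is a liar.
With that fixed, Hana's statement is true, so Hana is a truth-teller.
With that fixed, Noor's statement is true, so Noor is a truth-teller.
With that fixed, Ivan's statement is false, so Ivan is a liar.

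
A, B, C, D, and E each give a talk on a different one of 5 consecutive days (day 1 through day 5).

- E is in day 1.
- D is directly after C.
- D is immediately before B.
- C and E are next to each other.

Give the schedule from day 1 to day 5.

From clue 1: E → day 1.
From clues 1–2: C is in {2,3,4}.
From clues 1–3: A is in {2,5}.
From clues 1–4: C → day 2, D → day 3, B → day 4, A → day 5.

E, C, D, B, A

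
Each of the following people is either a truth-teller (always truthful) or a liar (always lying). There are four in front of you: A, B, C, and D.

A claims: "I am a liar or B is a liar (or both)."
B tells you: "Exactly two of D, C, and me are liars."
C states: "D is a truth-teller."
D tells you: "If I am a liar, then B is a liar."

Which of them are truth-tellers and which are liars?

A: truth-teller, B: liar, C: truth-teller, D: truth-teller

Consider A. Suppose A is a liar.
Then A's own statement would have to be false, but it can't be — contradiction.
So A is a truth-teller.
Consider B. Suppose B is a truth-teller.
Then A's statement comes out false, contradicting A being a truth-teller.
So B is a liar.
With that fixed, D's statement is true, so D is a truth-teller.
With that fixed, C's statement is true, so C is a truth-teller.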